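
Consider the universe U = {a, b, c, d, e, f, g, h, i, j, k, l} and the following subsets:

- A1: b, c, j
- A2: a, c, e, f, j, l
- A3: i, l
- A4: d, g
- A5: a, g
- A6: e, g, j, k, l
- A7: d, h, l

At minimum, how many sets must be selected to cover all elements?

A1, A2, A3, A6, A7 together cover {a, b, c, d, e, f, g, h, i, j, k, l} — every element.
No 4 of the 7 sets cover everything (all 35 size-4 selections fall short), so 5 is minimum.
Greedy (largest uncovered first) would take A2, A4, A1, A3, A6, A7 — 6 sets — but 5 suffice.

5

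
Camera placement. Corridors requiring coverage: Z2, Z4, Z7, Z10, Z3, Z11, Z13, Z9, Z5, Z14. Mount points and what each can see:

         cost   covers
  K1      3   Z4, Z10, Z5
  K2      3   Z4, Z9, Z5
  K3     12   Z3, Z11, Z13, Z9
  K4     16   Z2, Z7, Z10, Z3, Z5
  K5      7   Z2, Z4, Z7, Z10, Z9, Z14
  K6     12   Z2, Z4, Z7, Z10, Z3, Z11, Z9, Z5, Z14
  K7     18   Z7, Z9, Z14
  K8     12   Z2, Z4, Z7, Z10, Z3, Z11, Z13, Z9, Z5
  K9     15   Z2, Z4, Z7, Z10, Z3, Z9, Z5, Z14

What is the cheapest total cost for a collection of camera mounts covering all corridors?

K5, K8 cover every corridor at cost 7 + 12 = 19.
Any cover uses at least 2 camera mounts; among all covering selections none totals below 19.

19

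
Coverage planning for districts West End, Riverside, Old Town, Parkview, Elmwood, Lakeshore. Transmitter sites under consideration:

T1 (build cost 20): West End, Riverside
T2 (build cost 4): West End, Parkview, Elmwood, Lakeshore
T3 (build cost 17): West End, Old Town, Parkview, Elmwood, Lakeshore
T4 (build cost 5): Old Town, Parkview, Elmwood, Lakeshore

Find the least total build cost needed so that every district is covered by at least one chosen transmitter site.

25

T1, T4 cover every district at build cost 20 + 5 = 25.
Any cover uses at least 2 transmitter sites; among all covering selections none totals below 25.
Greedy by coverage-per-build cost would pick T2, T4, T1 for 29 — worse than the optimum 25.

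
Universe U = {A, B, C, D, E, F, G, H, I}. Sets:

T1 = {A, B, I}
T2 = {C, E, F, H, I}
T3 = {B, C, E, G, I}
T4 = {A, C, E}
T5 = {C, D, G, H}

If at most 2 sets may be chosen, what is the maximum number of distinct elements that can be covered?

Choosing T1, T2 covers {A, B, C, E, F, H, I} — 7 elements.
No choice of 2 sets does better; here D, G are left uncovered.

7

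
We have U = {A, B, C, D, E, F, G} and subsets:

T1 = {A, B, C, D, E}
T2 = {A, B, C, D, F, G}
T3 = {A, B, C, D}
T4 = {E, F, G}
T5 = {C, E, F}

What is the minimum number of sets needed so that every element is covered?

T1, T2 together cover {A, B, C, D, E, F, G} — every element.
No single set contains all 7 elements, so 2 is optimal.

2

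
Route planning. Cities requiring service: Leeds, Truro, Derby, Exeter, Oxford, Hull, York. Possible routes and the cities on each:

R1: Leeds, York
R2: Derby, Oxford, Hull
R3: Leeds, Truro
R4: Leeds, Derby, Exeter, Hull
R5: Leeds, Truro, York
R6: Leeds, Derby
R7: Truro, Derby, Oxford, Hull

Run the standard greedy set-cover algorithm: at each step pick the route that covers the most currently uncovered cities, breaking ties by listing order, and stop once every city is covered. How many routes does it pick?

Pick 1: R4 covers 4 new cities (Leeds, Derby, Exeter, Hull).
Pick 2: R5 covers 2 new cities (Truro, York).
Pick 3: R2 covers 1 new cities (Oxford).
Greedy uses 3 routes.

3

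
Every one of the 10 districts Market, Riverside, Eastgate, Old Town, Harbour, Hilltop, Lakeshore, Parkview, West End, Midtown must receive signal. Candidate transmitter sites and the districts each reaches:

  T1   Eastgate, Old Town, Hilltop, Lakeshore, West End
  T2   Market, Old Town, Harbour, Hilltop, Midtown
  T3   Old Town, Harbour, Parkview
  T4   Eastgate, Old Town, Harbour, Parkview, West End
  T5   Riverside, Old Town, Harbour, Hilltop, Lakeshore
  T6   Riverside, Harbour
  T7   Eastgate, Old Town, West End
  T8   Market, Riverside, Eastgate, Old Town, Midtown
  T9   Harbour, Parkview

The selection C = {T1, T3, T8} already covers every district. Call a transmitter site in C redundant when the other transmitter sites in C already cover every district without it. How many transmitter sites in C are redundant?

0

Drop T1: Hilltop, Lakeshore, West End uncovered — not redundant.
Drop T3: Harbour, Parkview uncovered — not redundant.
Drop T8: Market, Riverside, Midtown uncovered — not redundant.
None of the transmitter sites in C is redundant.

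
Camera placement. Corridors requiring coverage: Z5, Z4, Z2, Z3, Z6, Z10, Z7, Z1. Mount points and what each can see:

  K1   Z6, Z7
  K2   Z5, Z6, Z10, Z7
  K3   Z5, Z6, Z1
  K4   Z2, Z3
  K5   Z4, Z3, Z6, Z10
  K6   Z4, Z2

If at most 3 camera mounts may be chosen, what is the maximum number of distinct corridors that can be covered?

Choosing K1, K3, K5 covers {Z5, Z4, Z3, Z6, Z10, Z7, Z1} — 7 corridors.
No choice of 3 camera mounts does better; here Z2 is left uncovered.

7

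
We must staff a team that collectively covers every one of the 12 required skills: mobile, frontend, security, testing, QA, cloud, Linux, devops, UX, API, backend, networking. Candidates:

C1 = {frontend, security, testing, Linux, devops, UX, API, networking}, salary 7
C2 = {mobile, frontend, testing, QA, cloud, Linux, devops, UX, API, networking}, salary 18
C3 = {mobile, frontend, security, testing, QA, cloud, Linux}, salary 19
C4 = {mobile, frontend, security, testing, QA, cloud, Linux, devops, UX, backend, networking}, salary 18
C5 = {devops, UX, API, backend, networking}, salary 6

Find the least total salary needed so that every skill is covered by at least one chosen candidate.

C4, C5 cover every skill at salary 18 + 6 = 24.
Any cover uses at least 2 candidates; among all covering selections none totals below 24.
Greedy by coverage-per-salary would pick C1, C4 for 25 — worse than the optimum 24.

24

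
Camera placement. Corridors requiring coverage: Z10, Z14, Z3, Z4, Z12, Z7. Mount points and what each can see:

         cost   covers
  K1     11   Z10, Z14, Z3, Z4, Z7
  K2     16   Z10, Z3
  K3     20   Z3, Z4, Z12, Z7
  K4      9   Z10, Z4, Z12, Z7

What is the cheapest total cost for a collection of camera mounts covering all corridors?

20

K1, K4 cover every corridor at cost 11 + 9 = 20.
Any cover uses at least 2 camera mounts; among all covering selections none totals below 20.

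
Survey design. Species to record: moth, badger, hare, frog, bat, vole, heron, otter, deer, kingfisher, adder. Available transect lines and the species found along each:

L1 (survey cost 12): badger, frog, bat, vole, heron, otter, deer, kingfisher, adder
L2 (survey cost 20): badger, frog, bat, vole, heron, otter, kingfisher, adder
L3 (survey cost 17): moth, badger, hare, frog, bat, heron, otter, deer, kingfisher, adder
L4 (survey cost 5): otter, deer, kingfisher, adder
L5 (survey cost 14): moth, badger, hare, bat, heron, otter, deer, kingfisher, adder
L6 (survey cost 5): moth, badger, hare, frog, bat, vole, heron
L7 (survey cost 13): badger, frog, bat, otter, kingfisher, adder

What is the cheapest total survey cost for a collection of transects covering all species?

10

L4, L6 cover every species at survey cost 5 + 5 = 10.
Any cover uses at least 2 transects; among all covering selections none totals below 10.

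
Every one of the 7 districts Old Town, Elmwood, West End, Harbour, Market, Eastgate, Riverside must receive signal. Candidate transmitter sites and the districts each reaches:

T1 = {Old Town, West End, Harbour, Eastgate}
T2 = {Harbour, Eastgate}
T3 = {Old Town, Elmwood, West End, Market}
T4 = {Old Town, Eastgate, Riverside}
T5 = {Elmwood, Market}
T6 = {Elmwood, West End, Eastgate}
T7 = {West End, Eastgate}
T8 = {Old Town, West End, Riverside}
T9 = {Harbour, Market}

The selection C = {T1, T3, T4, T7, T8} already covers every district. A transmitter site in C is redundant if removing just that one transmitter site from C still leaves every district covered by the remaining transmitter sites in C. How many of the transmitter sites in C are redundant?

3

Drop T1: Harbour uncovered — not redundant.
Drop T3: Elmwood, Market uncovered — not redundant.
Drop T4: the rest still cover every district — redundant.
Drop T7: the rest still cover every district — redundant.
Drop T8: the rest still cover every district — redundant.
3 redundant: T4, T7, T8.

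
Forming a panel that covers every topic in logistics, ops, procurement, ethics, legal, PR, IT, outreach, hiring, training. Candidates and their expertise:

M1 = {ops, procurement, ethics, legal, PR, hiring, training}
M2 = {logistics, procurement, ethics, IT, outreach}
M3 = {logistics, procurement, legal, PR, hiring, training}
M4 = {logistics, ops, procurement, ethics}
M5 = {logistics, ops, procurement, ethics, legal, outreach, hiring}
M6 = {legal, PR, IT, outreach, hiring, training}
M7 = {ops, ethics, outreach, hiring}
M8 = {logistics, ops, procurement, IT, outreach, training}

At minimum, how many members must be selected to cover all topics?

M1, M2 together cover {logistics, ops, procurement, ethics, legal, PR, IT, outreach, hiring, training} — every topic.
No single member contains all 10 topics, so 2 is optimal.

2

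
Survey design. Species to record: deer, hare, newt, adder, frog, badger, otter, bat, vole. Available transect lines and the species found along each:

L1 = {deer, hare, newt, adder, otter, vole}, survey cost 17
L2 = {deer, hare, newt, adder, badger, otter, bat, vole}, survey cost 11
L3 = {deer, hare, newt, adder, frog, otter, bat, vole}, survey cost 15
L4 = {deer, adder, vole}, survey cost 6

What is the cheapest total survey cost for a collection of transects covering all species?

L2, L3 cover every species at survey cost 11 + 15 = 26.
Any cover uses at least 2 transects; among all covering selections none totals below 26.

26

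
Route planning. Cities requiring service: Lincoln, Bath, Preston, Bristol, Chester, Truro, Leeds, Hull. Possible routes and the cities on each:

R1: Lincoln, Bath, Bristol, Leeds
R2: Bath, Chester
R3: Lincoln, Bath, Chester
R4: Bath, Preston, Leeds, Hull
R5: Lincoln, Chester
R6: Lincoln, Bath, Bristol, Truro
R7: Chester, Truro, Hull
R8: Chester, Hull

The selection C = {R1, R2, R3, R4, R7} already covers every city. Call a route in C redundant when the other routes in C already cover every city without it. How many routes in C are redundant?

2

Drop R1: Bristol uncovered — not redundant.
Drop R2: the rest still cover every city — redundant.
Drop R3: the rest still cover every city — redundant.
Drop R4: Preston uncovered — not redundant.
Drop R7: Truro uncovered — not redundant.
2 redundant: R2, R3.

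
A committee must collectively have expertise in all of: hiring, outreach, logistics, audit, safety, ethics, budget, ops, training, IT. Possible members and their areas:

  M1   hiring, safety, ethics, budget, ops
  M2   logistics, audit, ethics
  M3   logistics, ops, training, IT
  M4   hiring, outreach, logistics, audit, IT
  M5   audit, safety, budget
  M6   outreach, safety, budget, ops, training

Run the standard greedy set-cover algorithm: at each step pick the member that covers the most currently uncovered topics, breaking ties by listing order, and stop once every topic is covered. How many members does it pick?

3

Pick 1: M1 covers 5 new topics (hiring, safety, ethics, budget, ops).
Pick 2: M4 covers 4 new topics (outreach, logistics, audit, IT).
Pick 3: M3 covers 1 new topics (training).
Greedy uses 3 members.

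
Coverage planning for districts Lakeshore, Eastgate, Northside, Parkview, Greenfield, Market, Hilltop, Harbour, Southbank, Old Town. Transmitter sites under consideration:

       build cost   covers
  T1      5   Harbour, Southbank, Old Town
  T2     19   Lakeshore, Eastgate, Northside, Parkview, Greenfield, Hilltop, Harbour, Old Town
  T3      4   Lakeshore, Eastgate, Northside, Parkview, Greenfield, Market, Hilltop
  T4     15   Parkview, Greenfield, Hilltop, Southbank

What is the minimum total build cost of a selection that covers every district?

9

T1, T3 cover every district at build cost 5 + 4 = 9.
Any cover uses at least 2 transmitter sites; among all covering selections none totals below 9.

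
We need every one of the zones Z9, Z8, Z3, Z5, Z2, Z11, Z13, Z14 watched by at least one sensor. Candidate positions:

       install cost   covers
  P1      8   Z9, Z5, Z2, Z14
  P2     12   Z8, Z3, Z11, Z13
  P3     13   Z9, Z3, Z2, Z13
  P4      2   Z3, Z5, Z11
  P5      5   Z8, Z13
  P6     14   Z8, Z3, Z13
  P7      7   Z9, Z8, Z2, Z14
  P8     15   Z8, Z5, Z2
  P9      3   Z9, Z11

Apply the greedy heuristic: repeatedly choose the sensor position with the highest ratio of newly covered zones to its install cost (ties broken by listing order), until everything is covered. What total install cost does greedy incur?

14

Pick 1: P4 adds 3 new (Z3, Z5, Z11) at install cost 2 (ratio 3/2).
Pick 2: P7 adds 4 new (Z9, Z8, Z2, Z14) at install cost 7 (ratio 4/7).
Pick 3: P5 adds 1 new (Z13) at install cost 5 (ratio 1/5).
Greedy total install cost: 2 + 7 + 5 = 14.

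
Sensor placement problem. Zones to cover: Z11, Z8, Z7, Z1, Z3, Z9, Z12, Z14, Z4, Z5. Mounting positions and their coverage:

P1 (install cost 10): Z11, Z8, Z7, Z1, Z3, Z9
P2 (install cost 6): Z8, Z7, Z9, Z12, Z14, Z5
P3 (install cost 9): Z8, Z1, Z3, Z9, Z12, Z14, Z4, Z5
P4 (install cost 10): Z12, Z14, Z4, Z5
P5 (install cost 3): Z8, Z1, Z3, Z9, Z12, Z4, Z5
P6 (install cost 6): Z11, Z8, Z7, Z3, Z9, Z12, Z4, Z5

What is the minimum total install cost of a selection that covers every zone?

P3, P6 cover every zone at install cost 9 + 6 = 15.
Any cover uses at least 2 sensor positions; among all covering selections none totals below 15.

15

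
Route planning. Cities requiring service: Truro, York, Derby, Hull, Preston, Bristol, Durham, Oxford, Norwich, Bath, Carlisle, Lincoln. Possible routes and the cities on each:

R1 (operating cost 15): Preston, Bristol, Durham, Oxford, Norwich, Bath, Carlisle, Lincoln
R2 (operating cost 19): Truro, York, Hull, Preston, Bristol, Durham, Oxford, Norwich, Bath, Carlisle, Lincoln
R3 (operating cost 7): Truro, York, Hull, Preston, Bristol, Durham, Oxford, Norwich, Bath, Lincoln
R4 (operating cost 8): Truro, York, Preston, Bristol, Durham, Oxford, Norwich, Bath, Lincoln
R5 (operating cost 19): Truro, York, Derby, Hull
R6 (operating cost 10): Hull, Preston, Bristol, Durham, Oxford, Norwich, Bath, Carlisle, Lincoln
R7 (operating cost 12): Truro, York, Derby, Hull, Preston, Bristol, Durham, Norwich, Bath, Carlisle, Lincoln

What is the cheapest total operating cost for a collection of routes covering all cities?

19

R3, R7 cover every city at operating cost 7 + 12 = 19.
Any cover uses at least 2 routes; among all covering selections none totals below 19.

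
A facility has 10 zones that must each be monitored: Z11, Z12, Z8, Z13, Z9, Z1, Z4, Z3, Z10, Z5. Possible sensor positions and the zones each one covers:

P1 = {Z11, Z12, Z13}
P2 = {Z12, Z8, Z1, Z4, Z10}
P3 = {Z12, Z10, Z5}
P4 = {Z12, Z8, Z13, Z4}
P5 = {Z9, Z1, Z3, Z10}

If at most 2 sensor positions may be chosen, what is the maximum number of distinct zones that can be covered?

8

Choosing P4, P5 covers {Z12, Z8, Z13, Z9, Z1, Z4, Z3, Z10} — 8 zones.
No choice of 2 sensor positions does better; here Z11, Z5 are left uncovered.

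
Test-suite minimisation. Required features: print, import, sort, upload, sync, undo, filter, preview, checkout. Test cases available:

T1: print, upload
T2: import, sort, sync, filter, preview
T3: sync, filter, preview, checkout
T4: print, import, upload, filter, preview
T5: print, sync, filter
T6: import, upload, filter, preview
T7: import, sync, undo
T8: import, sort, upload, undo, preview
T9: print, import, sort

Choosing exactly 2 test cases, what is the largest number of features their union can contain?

8

Choosing T3, T8 covers {import, sort, upload, sync, undo, filter, preview, checkout} — 8 features.
No choice of 2 test cases does better; here print is left uncovered.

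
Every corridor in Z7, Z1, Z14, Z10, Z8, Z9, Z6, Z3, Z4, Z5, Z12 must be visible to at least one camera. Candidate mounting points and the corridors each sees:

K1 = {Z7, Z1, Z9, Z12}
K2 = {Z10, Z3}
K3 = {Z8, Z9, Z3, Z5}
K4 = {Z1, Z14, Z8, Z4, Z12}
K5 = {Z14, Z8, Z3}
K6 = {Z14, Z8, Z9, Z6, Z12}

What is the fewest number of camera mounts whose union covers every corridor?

K1, K2, K3, K4, K6 together cover {Z7, Z1, Z14, Z10, Z8, Z9, Z6, Z3, Z4, Z5, Z12} — every corridor.
No 4 of the 6 camera mounts cover everything (all 15 size-4 selections fall short), so 5 is minimum.

5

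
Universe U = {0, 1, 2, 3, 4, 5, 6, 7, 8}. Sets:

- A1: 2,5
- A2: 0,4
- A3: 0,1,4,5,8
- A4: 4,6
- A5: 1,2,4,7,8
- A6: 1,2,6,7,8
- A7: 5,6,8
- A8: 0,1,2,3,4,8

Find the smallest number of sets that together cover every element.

3

A1, A6, A8 together cover {0, 1, 2, 3, 4, 5, 6, 7, 8} — every element.
No 2 of the 8 sets cover everything (all 28 pairs fall short), so 3 is minimum.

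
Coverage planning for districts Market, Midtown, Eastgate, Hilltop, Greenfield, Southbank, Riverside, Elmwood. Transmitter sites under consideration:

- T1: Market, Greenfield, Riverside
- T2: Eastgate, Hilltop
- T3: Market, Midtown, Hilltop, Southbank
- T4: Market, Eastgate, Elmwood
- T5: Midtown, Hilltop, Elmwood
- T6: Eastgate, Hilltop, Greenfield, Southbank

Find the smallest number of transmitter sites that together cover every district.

T1, T3, T4 together cover {Market, Midtown, Eastgate, Hilltop, Greenfield, Southbank, Riverside, Elmwood} — every district.
No 2 of the 6 transmitter sites cover everything (all 15 pairs fall short), so 3 is minimum.

3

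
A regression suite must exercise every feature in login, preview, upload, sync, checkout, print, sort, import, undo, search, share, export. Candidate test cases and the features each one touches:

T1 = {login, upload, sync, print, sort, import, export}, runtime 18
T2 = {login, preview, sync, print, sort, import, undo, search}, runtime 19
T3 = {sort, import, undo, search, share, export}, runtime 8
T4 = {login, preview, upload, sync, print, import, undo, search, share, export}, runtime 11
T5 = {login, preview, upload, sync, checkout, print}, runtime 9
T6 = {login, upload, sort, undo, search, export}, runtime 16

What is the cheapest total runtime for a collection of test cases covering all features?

T3, T5 cover every feature at runtime 8 + 9 = 17.
Any cover uses at least 2 test cases; among all covering selections none totals below 17.

17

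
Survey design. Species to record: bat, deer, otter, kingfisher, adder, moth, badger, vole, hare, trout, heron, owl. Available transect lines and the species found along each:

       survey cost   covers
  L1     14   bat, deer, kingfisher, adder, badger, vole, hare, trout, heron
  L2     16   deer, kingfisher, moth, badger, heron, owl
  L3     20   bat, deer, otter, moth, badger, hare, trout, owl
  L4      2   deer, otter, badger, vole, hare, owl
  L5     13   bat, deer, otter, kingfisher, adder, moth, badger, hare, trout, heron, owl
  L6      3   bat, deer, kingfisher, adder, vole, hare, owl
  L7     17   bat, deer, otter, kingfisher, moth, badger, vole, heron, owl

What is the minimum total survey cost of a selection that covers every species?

15

L4, L5 cover every species at survey cost 2 + 13 = 15.
Any cover uses at least 2 transects; among all covering selections none totals below 15.
Greedy by coverage-per-survey cost would pick L4, L6, L5 for 18 — worse than the optimum 15.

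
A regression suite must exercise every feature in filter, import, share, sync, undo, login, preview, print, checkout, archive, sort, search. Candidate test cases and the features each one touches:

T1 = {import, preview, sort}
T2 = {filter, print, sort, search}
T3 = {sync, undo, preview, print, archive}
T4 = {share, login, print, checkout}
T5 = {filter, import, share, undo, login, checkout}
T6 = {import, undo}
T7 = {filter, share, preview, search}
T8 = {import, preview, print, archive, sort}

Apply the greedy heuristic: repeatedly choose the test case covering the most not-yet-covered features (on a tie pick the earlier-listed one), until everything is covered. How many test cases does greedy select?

3

Pick 1: T5 covers 6 new features (filter, import, share, undo, login, checkout).
Pick 2: T3 covers 4 new features (sync, preview, print, archive).
Pick 3: T2 covers 2 new features (sort, search).
Greedy uses 3 test cases.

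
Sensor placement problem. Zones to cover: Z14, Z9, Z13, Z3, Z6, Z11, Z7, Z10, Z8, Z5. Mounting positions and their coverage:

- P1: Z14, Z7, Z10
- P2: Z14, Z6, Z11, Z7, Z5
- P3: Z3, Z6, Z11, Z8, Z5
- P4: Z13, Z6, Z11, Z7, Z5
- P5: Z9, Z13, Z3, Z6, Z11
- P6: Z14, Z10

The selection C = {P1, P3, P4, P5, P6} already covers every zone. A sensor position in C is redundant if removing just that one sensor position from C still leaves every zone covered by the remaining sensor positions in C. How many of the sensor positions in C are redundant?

3

Drop P1: the rest still cover every zone — redundant.
Drop P3: Z8 uncovered — not redundant.
Drop P4: the rest still cover every zone — redundant.
Drop P5: Z9 uncovered — not redundant.
Drop P6: the rest still cover every zone — redundant.
3 redundant: P1, P4, P6.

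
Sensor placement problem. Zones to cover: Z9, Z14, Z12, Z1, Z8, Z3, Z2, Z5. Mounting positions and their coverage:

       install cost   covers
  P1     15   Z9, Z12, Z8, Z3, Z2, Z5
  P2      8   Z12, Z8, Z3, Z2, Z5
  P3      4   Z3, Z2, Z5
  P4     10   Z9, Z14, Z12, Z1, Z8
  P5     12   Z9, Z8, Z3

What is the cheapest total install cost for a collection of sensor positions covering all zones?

P3, P4 cover every zone at install cost 4 + 10 = 14.
Any cover uses at least 2 sensor positions; among all covering selections none totals below 14.

14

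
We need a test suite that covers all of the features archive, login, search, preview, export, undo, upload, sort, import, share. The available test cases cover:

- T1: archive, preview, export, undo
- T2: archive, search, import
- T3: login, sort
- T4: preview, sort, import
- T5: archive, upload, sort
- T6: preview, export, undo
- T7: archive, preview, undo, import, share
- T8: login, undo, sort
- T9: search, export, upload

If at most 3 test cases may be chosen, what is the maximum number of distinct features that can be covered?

Choosing T3, T7, T9 covers {archive, login, search, preview, export, undo, upload, sort, import, share} — 10 features.
That is all 10 features.

10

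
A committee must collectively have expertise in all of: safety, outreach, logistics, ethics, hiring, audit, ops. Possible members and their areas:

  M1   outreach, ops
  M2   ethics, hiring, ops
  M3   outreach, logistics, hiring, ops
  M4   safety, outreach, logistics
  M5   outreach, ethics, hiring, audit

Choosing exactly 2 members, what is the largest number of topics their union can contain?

Choosing M2, M4 covers {safety, outreach, logistics, ethics, hiring, ops} — 6 topics.
No choice of 2 members does better; here audit is left uncovered.

6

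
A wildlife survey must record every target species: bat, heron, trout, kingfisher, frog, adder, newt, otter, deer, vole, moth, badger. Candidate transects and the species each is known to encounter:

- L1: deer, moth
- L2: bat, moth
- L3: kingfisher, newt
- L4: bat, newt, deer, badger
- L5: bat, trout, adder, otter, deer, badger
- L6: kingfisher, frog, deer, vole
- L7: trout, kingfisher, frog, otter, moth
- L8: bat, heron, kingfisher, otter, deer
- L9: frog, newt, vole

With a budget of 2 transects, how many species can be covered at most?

Choosing L4, L7 covers {bat, trout, kingfisher, frog, newt, otter, deer, moth, badger} — 9 species.
No choice of 2 transects does better; here heron, adder, vole are left uncovered.

9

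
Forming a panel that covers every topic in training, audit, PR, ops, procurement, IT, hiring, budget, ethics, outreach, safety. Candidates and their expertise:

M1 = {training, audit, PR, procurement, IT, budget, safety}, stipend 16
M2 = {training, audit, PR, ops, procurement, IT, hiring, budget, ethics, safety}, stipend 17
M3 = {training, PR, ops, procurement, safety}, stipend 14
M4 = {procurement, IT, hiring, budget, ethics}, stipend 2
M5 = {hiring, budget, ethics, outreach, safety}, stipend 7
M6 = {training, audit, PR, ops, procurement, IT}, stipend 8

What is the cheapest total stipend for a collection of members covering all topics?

15

M5, M6 cover every topic at stipend 7 + 8 = 15.
Any cover uses at least 2 members; among all covering selections none totals below 15.
Greedy by coverage-per-stipend would pick M4, M6, M5 for 17 — worse than the optimum 15.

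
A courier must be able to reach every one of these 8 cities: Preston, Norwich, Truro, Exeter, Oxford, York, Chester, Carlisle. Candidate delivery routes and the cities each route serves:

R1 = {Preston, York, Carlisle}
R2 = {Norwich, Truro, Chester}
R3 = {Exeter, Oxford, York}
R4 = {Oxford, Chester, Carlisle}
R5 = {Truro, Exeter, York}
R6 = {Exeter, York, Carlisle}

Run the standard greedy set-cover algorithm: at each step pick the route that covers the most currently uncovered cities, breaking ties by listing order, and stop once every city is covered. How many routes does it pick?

Pick 1: R1 covers 3 new cities (Preston, York, Carlisle).
Pick 2: R2 covers 3 new cities (Norwich, Truro, Chester).
Pick 3: R3 covers 2 new cities (Exeter, Oxford).
Greedy uses 3 routes.

3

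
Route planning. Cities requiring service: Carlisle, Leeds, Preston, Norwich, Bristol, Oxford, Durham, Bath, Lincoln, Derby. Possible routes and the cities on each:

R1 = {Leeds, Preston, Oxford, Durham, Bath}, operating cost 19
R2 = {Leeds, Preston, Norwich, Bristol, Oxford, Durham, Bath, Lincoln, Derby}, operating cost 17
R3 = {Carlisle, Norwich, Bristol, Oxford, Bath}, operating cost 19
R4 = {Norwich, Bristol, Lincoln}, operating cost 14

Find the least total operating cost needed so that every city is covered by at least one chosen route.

36

R2, R3 cover every city at operating cost 17 + 19 = 36.
Any cover uses at least 2 routes; among all covering selections none totals below 36.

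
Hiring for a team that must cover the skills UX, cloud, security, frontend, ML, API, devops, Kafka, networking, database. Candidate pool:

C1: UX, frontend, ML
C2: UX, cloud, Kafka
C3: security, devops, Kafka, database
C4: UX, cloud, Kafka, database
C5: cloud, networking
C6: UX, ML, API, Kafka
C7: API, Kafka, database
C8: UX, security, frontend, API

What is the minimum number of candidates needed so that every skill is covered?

C1, C3, C5, C6 together cover {UX, cloud, security, frontend, ML, API, devops, Kafka, networking, database} — every skill.
No 3 of the 8 candidates cover everything (all 56 triples fall short), so 4 is minimum.

4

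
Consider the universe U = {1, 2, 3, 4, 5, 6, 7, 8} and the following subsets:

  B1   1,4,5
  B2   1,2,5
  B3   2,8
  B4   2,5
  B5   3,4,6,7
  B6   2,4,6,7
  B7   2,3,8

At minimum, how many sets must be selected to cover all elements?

3

B1, B3, B5 together cover {1, 2, 3, 4, 5, 6, 7, 8} — every element.
No 2 of the 7 sets cover everything (all 21 pairs fall short), so 3 is minimum.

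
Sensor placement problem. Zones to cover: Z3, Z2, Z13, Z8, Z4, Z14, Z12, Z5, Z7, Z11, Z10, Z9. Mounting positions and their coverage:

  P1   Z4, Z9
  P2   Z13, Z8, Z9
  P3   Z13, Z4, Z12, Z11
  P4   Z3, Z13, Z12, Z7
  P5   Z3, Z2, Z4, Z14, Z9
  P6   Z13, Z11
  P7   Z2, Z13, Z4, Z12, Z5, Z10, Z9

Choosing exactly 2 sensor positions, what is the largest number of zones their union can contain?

9

Choosing P4, P7 covers {Z3, Z2, Z13, Z4, Z12, Z5, Z7, Z10, Z9} — 9 zones.
No choice of 2 sensor positions does better; here Z8, Z14, Z11 are left uncovered.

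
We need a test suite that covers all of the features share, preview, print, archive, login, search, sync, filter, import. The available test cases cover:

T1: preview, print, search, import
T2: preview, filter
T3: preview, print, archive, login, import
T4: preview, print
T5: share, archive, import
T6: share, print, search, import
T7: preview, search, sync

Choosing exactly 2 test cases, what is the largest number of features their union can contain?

7

Choosing T3, T6 covers {share, preview, print, archive, login, search, import} — 7 features.
No choice of 2 test cases does better; here sync, filter are left uncovered.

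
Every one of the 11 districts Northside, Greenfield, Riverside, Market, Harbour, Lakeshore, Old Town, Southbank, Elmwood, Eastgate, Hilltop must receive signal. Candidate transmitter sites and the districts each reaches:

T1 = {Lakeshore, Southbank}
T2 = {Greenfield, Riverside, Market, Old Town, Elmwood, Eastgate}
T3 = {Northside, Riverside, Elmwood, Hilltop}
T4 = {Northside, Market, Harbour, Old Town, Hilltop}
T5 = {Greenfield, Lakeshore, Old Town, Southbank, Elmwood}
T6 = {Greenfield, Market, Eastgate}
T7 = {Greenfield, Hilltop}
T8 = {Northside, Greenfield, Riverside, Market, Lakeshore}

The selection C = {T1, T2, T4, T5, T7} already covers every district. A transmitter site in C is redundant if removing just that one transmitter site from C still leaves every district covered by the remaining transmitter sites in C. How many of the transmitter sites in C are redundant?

3

Drop T1: the rest still cover every district — redundant.
Drop T2: Riverside, Eastgate uncovered — not redundant.
Drop T4: Northside, Harbour uncovered — not redundant.
Drop T5: the rest still cover every district — redundant.
Drop T7: the rest still cover every district — redundant.
3 redundant: T1, T5, T7.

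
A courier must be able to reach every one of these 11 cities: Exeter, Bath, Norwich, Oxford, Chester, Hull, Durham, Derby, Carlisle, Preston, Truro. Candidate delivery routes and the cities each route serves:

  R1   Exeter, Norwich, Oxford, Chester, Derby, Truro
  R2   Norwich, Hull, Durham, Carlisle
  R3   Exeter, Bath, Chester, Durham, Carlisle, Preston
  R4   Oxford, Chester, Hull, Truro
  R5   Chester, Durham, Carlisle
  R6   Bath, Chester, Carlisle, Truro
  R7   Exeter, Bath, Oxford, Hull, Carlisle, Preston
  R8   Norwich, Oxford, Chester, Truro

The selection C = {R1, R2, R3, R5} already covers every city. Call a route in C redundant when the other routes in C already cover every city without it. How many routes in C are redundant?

1

Drop R1: Oxford, Derby, Truro uncovered — not redundant.
Drop R2: Hull uncovered — not redundant.
Drop R3: Bath, Preston uncovered — not redundant.
Drop R5: the rest still cover every city — redundant.
1 redundant: R5.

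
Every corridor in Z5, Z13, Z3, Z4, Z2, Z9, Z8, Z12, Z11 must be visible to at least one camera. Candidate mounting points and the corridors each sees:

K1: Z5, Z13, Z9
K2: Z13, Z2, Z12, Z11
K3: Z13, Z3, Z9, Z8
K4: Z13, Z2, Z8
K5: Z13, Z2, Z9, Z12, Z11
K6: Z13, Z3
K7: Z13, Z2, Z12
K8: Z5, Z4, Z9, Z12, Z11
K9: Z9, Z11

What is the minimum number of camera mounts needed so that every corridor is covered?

3

K2, K3, K8 together cover {Z5, Z13, Z3, Z4, Z2, Z9, Z8, Z12, Z11} — every corridor.
No 2 of the 9 camera mounts cover everything (all 36 pairs fall short), so 3 is minimum.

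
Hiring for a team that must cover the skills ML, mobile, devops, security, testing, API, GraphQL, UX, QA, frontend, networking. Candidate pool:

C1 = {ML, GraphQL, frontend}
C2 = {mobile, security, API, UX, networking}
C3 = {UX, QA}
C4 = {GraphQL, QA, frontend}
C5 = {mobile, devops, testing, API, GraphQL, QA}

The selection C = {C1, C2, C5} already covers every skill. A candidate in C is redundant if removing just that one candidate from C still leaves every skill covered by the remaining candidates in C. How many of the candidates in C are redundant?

Drop C1: ML, frontend uncovered — not redundant.
Drop C2: security, UX, networking uncovered — not redundant.
Drop C5: devops, testing, QA uncovered — not redundant.
None of the candidates in C is redundant.

0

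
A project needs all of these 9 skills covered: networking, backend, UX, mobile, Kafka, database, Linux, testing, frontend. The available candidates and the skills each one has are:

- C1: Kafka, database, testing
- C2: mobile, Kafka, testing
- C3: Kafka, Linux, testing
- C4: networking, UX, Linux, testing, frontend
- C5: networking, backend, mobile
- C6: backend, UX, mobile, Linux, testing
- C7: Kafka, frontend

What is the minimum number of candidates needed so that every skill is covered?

3

C1, C4, C5 together cover {networking, backend, UX, mobile, Kafka, database, Linux, testing, frontend} — every skill.
No 2 of the 7 candidates cover everything (all 21 pairs fall short), so 3 is minimum.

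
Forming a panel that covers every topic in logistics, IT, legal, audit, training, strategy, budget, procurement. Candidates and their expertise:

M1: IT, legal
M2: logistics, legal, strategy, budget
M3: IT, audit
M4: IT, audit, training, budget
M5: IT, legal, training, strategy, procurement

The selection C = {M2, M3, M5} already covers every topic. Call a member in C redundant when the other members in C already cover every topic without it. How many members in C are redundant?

Drop M2: logistics, budget uncovered — not redundant.
Drop M3: audit uncovered — not redundant.
Drop M5: training, procurement uncovered — not redundant.
None of the members in C is redundant.

0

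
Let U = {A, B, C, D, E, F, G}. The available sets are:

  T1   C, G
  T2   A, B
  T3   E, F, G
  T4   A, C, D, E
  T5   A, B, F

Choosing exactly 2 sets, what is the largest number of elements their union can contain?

6

Choosing T3, T4 covers {A, C, D, E, F, G} — 6 elements.
No choice of 2 sets does better; here B is left uncovered.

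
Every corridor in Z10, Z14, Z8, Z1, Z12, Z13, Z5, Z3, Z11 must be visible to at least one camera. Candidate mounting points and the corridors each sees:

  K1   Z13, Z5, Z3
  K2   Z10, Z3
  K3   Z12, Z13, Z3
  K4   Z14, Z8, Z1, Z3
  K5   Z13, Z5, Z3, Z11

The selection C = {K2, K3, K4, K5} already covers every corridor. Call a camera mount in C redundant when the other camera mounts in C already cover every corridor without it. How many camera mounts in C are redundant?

Drop K2: Z10 uncovered — not redundant.
Drop K3: Z12 uncovered — not redundant.
Drop K4: Z14, Z8, Z1 uncovered — not redundant.
Drop K5: Z5, Z11 uncovered — not redundant.
None of the camera mounts in C is redundant.

0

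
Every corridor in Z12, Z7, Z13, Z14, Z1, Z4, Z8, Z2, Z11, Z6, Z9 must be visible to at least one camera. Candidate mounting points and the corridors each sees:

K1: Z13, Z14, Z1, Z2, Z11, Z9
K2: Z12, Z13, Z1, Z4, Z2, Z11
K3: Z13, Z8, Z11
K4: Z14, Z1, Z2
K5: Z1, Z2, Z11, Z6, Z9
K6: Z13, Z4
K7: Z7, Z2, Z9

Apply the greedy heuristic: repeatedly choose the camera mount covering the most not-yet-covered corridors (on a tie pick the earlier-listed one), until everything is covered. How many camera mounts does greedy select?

5

Pick 1: K1 covers 6 new corridors (Z13, Z14, Z1, Z2, Z11, Z9).
Pick 2: K2 covers 2 new corridors (Z12, Z4).
Pick 3: K3 covers 1 new corridors (Z8).
Pick 4: K5 covers 1 new corridors (Z6).
Pick 5: K7 covers 1 new corridors (Z7).
Greedy uses 5 camera mounts.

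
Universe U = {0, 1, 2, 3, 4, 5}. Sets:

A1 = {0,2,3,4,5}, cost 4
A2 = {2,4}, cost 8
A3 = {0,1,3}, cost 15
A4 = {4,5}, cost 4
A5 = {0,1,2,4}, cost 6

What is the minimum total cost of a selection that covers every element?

A1, A5 cover every element at cost 4 + 6 = 10.
Any cover uses at least 2 sets; among all covering selections none totals below 10.

10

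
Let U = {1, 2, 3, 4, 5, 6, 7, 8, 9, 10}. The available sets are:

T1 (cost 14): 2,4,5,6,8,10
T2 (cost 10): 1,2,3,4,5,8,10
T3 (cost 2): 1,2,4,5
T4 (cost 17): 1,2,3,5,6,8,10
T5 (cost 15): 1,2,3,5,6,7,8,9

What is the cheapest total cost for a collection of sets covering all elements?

25

T2, T5 cover every element at cost 10 + 15 = 25.
Any cover uses at least 2 sets; among all covering selections none totals below 25.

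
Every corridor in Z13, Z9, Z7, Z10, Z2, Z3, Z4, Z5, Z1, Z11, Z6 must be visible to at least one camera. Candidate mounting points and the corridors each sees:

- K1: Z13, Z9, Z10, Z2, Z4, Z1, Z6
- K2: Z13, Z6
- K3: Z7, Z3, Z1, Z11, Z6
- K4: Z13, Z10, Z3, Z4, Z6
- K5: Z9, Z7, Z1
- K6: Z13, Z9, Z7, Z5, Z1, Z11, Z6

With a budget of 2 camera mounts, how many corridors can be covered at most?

Choosing K1, K3 covers {Z13, Z9, Z7, Z10, Z2, Z3, Z4, Z1, Z11, Z6} — 10 corridors.
No choice of 2 camera mounts does better; here Z5 is left uncovered.

10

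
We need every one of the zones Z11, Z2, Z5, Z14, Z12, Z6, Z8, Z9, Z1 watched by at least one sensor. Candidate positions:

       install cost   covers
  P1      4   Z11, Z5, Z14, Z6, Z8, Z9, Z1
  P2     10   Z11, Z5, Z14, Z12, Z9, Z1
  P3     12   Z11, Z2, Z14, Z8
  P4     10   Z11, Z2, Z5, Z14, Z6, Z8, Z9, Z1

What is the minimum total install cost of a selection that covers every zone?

20

P2, P4 cover every zone at install cost 10 + 10 = 20.
Any cover uses at least 2 sensor positions; among all covering selections none totals below 20.
Greedy by coverage-per-install cost would pick P1, P2, P4 for 24 — worse than the optimum 20.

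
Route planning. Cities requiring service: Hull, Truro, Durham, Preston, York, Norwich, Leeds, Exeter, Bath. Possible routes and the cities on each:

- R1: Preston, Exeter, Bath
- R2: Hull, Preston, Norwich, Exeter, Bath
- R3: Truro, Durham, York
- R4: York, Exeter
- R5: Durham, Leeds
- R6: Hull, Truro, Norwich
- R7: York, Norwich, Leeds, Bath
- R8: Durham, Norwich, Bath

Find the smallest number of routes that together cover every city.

3

R2, R3, R5 together cover {Hull, Truro, Durham, Preston, York, Norwich, Leeds, Exeter, Bath} — every city.
No 2 of the 8 routes cover everything (all 28 pairs fall short), so 3 is minimum.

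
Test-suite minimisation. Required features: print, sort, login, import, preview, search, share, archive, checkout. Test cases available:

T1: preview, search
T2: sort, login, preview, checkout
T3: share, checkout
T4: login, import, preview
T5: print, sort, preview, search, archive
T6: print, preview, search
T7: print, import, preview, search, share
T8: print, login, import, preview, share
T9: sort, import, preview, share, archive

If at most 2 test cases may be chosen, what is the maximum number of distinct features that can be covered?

8

Choosing T2, T7 covers {print, sort, login, import, preview, search, share, checkout} — 8 features.
No choice of 2 test cases does better; here archive is left uncovered.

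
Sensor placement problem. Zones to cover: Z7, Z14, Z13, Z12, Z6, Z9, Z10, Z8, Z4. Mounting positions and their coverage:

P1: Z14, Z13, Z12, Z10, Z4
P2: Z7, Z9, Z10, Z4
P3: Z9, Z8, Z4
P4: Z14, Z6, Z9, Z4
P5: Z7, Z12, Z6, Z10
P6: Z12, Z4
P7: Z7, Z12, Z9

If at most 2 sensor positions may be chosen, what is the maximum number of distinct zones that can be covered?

7

Choosing P1, P2 covers {Z7, Z14, Z13, Z12, Z9, Z10, Z4} — 7 zones.
No choice of 2 sensor positions does better; here Z6, Z8 are left uncovered.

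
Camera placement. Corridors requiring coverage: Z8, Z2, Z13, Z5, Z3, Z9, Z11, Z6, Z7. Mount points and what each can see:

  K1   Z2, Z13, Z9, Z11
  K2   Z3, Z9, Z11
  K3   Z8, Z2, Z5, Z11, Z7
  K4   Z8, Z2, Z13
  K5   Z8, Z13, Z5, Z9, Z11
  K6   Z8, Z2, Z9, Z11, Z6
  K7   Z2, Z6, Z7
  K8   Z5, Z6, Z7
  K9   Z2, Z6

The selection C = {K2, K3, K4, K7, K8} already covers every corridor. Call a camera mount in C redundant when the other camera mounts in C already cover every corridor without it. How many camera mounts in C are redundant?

Drop K2: Z3, Z9 uncovered — not redundant.
Drop K3: the rest still cover every corridor — redundant.
Drop K4: Z13 uncovered — not redundant.
Drop K7: the rest still cover every corridor — redundant.
Drop K8: the rest still cover every corridor — redundant.
3 redundant: K3, K7, K8.

3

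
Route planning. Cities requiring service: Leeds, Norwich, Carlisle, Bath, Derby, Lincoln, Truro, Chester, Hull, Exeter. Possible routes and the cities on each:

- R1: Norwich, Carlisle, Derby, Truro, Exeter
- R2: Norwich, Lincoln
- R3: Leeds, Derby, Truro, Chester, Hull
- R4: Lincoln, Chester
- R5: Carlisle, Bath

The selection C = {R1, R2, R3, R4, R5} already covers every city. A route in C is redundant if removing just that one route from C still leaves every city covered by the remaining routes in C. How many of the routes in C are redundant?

2

Drop R1: Exeter uncovered — not redundant.
Drop R2: the rest still cover every city — redundant.
Drop R3: Leeds, Hull uncovered — not redundant.
Drop R4: the rest still cover every city — redundant.
Drop R5: Bath uncovered — not redundant.
2 redundant: R2, R4.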